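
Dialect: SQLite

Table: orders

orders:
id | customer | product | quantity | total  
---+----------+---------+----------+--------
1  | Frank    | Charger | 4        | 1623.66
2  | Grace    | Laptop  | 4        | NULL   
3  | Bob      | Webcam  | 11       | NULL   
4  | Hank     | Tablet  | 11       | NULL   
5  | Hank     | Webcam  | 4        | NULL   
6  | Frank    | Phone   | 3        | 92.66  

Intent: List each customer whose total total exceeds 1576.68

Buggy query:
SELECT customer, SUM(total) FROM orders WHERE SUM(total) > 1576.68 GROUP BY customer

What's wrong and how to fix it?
Bug: SUM(total) is an aggregate, but WHERE filters rows before aggregation

Fix: Use HAVING (which filters groups after aggregation) instead of WHERE

Corrected query:
SELECT customer, SUM(total) FROM orders GROUP BY customer HAVING SUM(total) > 1576.68

Result:
customer | SUM(total)
---------+-----------
Frank    | 1716.32   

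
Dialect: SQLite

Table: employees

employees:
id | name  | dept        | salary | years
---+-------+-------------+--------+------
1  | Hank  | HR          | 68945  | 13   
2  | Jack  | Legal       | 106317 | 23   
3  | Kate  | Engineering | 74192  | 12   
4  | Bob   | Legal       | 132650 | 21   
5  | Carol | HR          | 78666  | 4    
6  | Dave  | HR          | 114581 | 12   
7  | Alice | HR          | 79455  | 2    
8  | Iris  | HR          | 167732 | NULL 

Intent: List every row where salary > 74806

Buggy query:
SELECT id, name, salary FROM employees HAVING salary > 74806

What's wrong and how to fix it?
Bug: This is a non-aggregate query (no GROUP BY, no aggregates), so in SQLite the HAVING clause is invalid here; a row-level condition belongs in WHERE

Fix: Replace HAVING with WHERE since the condition applies to individual rows

Corrected query:
SELECT id, name, salary FROM employees WHERE salary > 74806

Result:
id | name  | salary
---+-------+-------
2  | Jack  | 106317
4  | Bob   | 132650
5  | Carol | 78666 
6  | Dave  | 114581
7  | Alice | 79455 
8  | Iris  | 167732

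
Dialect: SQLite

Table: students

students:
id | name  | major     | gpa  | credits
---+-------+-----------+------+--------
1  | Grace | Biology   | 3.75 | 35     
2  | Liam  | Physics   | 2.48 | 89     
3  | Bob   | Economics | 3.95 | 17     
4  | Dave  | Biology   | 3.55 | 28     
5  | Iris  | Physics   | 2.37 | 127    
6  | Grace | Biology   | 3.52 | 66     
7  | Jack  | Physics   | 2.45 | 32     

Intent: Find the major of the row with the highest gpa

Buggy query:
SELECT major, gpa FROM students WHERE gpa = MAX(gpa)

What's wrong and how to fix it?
Bug: MAX(gpa) is an aggregate and cannot be used directly in WHERE

Fix: Wrap MAX in a scalar subquery so WHERE compares against a single value

Corrected query:
SELECT major, gpa FROM students WHERE gpa = (SELECT MAX(gpa) FROM students)

Result:
major     | gpa 
----------+-----
Economics | 3.95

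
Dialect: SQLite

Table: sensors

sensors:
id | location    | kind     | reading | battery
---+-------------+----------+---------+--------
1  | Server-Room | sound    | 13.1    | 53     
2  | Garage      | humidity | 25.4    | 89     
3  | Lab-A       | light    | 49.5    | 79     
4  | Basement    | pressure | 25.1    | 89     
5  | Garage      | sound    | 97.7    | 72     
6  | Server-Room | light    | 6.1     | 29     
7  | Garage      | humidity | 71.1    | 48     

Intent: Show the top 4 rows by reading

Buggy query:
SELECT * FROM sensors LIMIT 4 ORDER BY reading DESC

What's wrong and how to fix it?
Bug: LIMIT must come after ORDER BY

Fix: Sort with ORDER BY, then apply LIMIT

Corrected query:
SELECT * FROM sensors ORDER BY reading DESC LIMIT 4

Result:
id | location | kind     | reading | battery
---+----------+----------+---------+--------
5  | Garage   | sound    | 97.7    | 72     
7  | Garage   | humidity | 71.1    | 48     
3  | Lab-A    | light    | 49.5    | 79     
2  | Garage   | humidity | 25.4    | 89     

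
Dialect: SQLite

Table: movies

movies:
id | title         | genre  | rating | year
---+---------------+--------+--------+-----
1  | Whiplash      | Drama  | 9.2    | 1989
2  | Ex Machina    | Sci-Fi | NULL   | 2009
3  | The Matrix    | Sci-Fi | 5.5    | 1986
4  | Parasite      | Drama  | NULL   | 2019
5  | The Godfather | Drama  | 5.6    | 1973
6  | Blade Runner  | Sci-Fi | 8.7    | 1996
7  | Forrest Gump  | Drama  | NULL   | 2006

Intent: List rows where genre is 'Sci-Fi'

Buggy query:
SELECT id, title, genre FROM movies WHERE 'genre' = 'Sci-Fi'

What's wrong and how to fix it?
Bug: Single quotes denote string literals in SQL; the column name is being compared as a constant string

Fix: Remove the quotes around the column name (or use double quotes for an identifier)

Corrected query:
SELECT id, title, genre FROM movies WHERE genre = 'Sci-Fi'

Result:
id | title        | genre 
---+--------------+-------
2  | Ex Machina   | Sci-Fi
3  | The Matrix   | Sci-Fi
6  | Blade Runner | Sci-Fi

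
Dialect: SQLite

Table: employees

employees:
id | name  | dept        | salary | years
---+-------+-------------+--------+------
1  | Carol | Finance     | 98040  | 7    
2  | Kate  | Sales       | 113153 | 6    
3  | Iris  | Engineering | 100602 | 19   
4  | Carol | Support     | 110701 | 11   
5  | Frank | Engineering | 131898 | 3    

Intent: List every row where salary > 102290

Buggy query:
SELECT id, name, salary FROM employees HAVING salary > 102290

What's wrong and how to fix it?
Bug: This is a non-aggregate query (no GROUP BY, no aggregates), so in SQLite the HAVING clause is invalid here; a row-level condition belongs in WHERE

Fix: Replace HAVING with WHERE since the condition applies to individual rows

Corrected query:
SELECT id, name, salary FROM employees WHERE salary > 102290

Result:
id | name  | salary
---+-------+-------
2  | Kate  | 113153
4  | Carol | 110701
5  | Frank | 131898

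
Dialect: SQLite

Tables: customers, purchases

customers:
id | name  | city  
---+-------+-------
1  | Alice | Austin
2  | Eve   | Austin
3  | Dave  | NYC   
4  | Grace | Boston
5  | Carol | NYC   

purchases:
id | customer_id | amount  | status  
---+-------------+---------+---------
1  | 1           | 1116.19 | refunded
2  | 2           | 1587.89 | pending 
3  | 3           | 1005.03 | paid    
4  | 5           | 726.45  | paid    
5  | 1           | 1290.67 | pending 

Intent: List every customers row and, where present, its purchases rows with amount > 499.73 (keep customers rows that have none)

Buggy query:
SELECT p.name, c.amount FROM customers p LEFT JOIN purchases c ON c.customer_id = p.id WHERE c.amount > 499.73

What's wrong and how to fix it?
Bug: A WHERE condition on the right-hand table after LEFT JOIN drops unmatched parents

Fix: Move the right-table condition into the ON clause so unmatched parents are kept

Corrected query:
SELECT p.name, c.amount FROM customers p LEFT JOIN purchases c ON c.customer_id = p.id AND c.amount > 499.73

Result:
name  | amount 
------+--------
Alice | 1116.19
Alice | 1290.67
Eve   | 1587.89
Dave  | 1005.03
Grace | NULL   
Carol | 726.45 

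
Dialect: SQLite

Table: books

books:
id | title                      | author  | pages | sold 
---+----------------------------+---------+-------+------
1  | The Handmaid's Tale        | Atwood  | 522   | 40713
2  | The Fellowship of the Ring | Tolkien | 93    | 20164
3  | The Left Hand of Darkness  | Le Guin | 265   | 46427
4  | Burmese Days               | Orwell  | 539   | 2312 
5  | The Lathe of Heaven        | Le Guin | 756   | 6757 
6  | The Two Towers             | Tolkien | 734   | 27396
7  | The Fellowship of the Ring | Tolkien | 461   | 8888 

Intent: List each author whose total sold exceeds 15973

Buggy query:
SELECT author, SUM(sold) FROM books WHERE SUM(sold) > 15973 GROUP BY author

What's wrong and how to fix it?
Bug: Aggregate functions cannot appear in a WHERE clause

Fix: Use HAVING (which filters groups after aggregation) instead of WHERE

Corrected query:
SELECT author, SUM(sold) FROM books GROUP BY author HAVING SUM(sold) > 15973

Result:
author  | SUM(sold)
--------+----------
Atwood  | 40713    
Le Guin | 53184    
Tolkien | 56448    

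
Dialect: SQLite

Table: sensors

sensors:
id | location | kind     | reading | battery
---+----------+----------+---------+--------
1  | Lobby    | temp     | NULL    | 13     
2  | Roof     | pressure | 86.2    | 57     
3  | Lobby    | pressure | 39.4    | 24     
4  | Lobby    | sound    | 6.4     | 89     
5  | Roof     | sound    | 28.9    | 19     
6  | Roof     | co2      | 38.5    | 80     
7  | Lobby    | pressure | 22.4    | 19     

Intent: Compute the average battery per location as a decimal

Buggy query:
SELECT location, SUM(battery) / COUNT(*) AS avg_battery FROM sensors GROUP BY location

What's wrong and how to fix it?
Bug: SUM(battery) and COUNT(*) are both integers; the division truncates the fractional part

Fix: Multiply by 1.0 (or CAST to REAL) to force floating-point division

Corrected query:
SELECT location, SUM(battery) * 1.0 / COUNT(*) AS avg_battery FROM sensors GROUP BY location

Result:
location | avg_battery
---------+------------
Lobby    | 36.25      
Roof     | 52         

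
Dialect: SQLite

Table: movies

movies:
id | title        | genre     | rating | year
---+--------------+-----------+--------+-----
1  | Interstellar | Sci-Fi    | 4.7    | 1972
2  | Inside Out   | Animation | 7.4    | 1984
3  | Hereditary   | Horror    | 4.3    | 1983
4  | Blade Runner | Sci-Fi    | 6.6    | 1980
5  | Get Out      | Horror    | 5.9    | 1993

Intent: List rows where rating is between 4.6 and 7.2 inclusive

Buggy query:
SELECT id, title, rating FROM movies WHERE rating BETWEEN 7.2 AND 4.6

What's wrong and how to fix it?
Bug: The bounds are reversed; BETWEEN a AND b requires a <= b to match anything

Fix: Swap the bounds so the smaller value comes first

Corrected query:
SELECT id, title, rating FROM movies WHERE rating BETWEEN 4.6 AND 7.2

Result:
id | title        | rating
---+--------------+-------
1  | Interstellar | 4.7   
4  | Blade Runner | 6.6   
5  | Get Out      | 5.9   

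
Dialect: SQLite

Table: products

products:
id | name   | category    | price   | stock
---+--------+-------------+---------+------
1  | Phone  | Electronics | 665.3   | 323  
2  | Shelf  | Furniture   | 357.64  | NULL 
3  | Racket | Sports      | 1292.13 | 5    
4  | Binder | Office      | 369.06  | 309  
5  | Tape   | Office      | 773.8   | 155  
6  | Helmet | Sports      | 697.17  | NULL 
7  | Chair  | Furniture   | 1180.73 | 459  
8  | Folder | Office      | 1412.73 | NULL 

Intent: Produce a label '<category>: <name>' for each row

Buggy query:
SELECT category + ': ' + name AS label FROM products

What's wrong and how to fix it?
Bug: SQLite uses || for string concatenation; + coerces text to numbers (yielding 0)

Fix: Use the || operator for string concatenation

Corrected query:
SELECT category || ': ' || name AS label FROM products

Result:
label             
------------------
Electronics: Phone
Furniture: Shelf  
Sports: Racket    
Office: Binder    
Office: Tape      
Sports: Helmet    
Furniture: Chair  
Office: Folder    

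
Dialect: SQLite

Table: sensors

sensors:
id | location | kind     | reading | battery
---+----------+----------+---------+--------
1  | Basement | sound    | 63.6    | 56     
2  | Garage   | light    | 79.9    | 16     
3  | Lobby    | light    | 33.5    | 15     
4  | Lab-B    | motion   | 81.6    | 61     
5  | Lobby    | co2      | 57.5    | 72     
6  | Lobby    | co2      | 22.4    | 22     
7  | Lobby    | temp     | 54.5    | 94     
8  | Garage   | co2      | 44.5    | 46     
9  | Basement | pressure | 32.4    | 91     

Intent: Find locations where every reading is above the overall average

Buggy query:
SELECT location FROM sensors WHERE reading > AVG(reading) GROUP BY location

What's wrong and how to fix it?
Bug: AVG() is an aggregate; it can't sit directly in WHERE

Fix: Compute the overall average in a scalar subquery and compare each group's MIN against it in HAVING

Corrected query:
SELECT location FROM sensors GROUP BY location HAVING MIN(reading) > (SELECT AVG(reading) FROM sensors)

Result:
location
--------
Lab-B   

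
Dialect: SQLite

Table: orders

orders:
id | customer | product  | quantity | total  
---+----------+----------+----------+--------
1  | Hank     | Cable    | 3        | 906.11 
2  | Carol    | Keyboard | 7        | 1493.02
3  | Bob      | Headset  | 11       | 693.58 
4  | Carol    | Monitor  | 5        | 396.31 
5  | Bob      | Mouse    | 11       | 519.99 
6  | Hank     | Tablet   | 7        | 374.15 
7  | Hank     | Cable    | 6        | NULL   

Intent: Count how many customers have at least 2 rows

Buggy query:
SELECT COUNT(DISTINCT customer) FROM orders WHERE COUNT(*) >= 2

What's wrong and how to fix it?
Bug: COUNT(*) cannot appear in WHERE; the per-group count doesn't exist yet

Fix: Use a subquery that GROUPs and filters with HAVING, then count its rows

Corrected query:
SELECT COUNT(*) FROM (SELECT customer FROM orders GROUP BY customer HAVING COUNT(*) >= 2)

Result:
COUNT(*)
--------
3       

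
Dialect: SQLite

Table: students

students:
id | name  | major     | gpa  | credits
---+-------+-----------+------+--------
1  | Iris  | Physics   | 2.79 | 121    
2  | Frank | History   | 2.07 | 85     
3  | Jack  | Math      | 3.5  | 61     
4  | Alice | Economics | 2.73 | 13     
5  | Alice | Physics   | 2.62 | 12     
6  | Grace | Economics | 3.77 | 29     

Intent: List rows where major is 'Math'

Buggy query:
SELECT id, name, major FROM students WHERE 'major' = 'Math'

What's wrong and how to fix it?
Bug: 'major' in single quotes is a string literal, not the column; the comparison is literal-vs-literal and never true

Fix: Remove the quotes around the column name (or use double quotes for an identifier)

Corrected query:
SELECT id, name, major FROM students WHERE major = 'Math'

Result:
id | name | major
---+------+------
3  | Jack | Math 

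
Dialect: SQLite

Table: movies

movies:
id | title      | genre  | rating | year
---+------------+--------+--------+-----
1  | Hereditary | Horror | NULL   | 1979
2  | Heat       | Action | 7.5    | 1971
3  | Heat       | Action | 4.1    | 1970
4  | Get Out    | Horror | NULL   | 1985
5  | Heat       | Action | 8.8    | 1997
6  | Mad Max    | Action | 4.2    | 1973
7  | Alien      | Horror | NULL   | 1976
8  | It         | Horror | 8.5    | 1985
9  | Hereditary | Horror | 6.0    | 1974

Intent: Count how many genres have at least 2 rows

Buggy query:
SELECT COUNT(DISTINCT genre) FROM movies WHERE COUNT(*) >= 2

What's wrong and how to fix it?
Bug: COUNT(*) cannot appear in WHERE; the per-group count doesn't exist yet

Fix: Use a subquery that GROUPs and filters with HAVING, then count its rows

Corrected query:
SELECT COUNT(*) FROM (SELECT genre FROM movies GROUP BY genre HAVING COUNT(*) >= 2)

Result:
COUNT(*)
--------
2       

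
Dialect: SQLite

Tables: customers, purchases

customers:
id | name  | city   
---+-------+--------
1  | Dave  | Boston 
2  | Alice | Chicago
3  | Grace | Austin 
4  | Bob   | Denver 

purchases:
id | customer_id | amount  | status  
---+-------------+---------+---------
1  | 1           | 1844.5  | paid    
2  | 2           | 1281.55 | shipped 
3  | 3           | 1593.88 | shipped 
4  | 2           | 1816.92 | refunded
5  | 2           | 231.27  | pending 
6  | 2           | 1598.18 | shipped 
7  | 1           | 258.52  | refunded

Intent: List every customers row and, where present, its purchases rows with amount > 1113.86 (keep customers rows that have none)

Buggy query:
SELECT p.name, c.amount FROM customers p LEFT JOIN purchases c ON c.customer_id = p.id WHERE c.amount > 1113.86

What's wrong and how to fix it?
Bug: A WHERE condition on the right-hand table after LEFT JOIN drops unmatched parents

Fix: Put 'c.amount > 1113.86' in the JOIN's ON clause instead of WHERE

Corrected query:
SELECT p.name, c.amount FROM customers p LEFT JOIN purchases c ON c.customer_id = p.id AND c.amount > 1113.86

Result:
name  | amount 
------+--------
Dave  | 1844.5 
Alice | 1281.55
Alice | 1598.18
Alice | 1816.92
Grace | 1593.88
Bob   | NULL   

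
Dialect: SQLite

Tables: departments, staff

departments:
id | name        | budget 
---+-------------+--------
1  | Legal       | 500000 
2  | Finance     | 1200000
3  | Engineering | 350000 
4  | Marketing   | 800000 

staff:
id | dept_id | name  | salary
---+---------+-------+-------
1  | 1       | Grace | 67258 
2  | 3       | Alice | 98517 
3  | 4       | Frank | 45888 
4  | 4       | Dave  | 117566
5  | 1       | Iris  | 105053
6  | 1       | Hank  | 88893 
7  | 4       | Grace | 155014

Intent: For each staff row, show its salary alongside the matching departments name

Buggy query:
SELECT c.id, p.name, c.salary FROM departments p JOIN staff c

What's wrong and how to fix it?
Bug: JOIN with no ON clause produces a cartesian product; every staff row pairs with every departments row

Fix: Specify the join condition linking the foreign key to the parent id

Corrected query:
SELECT c.id, p.name, c.salary FROM departments p JOIN staff c ON c.dept_id = p.id

Result:
id | name        | salary
---+-------------+-------
1  | Legal       | 67258 
2  | Engineering | 98517 
3  | Marketing   | 45888 
4  | Marketing   | 117566
5  | Legal       | 105053
6  | Legal       | 88893 
7  | Marketing   | 155014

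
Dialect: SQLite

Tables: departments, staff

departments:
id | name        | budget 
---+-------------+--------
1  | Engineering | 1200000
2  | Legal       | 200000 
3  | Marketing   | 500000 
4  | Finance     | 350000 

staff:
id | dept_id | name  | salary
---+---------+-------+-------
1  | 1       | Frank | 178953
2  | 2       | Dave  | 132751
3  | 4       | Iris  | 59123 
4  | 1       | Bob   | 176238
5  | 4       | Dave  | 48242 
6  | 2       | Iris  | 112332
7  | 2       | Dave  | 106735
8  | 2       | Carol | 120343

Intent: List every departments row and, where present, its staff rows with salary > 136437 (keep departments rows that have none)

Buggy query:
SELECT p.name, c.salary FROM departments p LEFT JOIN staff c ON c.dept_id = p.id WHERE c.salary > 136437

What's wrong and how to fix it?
Bug: Filtering c.salary in WHERE discards the NULL rows produced by LEFT JOIN, turning it into an inner join

Fix: Put 'c.salary > 136437' in the JOIN's ON clause instead of WHERE

Corrected query:
SELECT p.name, c.salary FROM departments p LEFT JOIN staff c ON c.dept_id = p.id AND c.salary > 136437

Result:
name        | salary
------------+-------
Engineering | 176238
Engineering | 178953
Legal       | NULL  
Marketing   | NULL  
Finance     | NULL  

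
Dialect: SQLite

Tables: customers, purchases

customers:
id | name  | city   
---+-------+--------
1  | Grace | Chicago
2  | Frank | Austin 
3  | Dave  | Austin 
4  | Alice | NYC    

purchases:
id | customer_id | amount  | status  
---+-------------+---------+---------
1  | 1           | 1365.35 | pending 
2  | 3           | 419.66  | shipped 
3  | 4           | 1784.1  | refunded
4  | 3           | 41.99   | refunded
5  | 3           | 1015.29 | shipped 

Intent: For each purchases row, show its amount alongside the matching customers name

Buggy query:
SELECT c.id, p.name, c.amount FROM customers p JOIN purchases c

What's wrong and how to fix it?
Bug: JOIN with no ON clause produces a cartesian product; every purchases row pairs with every customers row

Fix: Specify the join condition linking the foreign key to the parent id

Corrected query:
SELECT c.id, p.name, c.amount FROM customers p JOIN purchases c ON c.customer_id = p.id

Result:
id | name  | amount 
---+-------+--------
1  | Grace | 1365.35
2  | Dave  | 419.66 
3  | Alice | 1784.1 
4  | Dave  | 41.99  
5  | Dave  | 1015.29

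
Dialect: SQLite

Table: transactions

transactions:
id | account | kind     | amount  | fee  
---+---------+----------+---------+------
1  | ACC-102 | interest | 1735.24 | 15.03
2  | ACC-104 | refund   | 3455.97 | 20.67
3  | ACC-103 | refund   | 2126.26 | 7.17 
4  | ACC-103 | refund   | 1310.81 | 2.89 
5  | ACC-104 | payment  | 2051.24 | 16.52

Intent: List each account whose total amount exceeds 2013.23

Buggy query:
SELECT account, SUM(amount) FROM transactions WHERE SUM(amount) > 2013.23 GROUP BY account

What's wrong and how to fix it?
Bug: SUM(amount) is an aggregate, but WHERE filters rows before aggregation

Fix: Use HAVING (which filters groups after aggregation) instead of WHERE

Corrected query:
SELECT account, SUM(amount) FROM transactions GROUP BY account HAVING SUM(amount) > 2013.23

Result:
account | SUM(amount)
--------+------------
ACC-103 | 3437.07    
ACC-104 | 5507.21    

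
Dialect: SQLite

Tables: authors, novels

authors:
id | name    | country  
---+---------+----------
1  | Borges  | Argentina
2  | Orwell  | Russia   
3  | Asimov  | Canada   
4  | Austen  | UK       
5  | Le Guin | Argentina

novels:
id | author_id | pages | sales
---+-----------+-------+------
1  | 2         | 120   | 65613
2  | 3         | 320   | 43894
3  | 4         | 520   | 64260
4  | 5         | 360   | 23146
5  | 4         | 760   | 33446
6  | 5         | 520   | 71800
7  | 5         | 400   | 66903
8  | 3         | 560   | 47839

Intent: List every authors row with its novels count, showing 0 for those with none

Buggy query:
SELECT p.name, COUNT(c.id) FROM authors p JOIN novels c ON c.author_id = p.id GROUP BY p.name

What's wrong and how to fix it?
Bug: An inner join excludes parents with zero children

Fix: Use LEFT JOIN so parents without children still appear (COUNT(c.id) gives 0)

Corrected query:
SELECT p.name, COUNT(c.id) FROM authors p LEFT JOIN novels c ON c.author_id = p.id GROUP BY p.name

Result:
name    | COUNT(c.id)
--------+------------
Asimov  | 2          
Austen  | 2          
Borges  | 0          
Le Guin | 3          
Orwell  | 1          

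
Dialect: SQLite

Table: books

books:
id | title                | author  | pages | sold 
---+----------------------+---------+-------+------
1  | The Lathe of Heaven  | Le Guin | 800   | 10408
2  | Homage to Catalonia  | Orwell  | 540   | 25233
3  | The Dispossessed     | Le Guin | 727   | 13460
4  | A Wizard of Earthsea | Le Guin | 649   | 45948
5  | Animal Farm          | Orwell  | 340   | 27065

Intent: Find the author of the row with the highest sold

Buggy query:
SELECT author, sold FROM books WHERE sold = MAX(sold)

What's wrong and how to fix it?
Bug: MAX(sold) is an aggregate and cannot be used directly in WHERE

Fix: Use a subquery: WHERE sold = (SELECT MAX(sold) FROM books)

Corrected query:
SELECT author, sold FROM books WHERE sold = (SELECT MAX(sold) FROM books)

Result:
author  | sold 
--------+------
Le Guin | 45948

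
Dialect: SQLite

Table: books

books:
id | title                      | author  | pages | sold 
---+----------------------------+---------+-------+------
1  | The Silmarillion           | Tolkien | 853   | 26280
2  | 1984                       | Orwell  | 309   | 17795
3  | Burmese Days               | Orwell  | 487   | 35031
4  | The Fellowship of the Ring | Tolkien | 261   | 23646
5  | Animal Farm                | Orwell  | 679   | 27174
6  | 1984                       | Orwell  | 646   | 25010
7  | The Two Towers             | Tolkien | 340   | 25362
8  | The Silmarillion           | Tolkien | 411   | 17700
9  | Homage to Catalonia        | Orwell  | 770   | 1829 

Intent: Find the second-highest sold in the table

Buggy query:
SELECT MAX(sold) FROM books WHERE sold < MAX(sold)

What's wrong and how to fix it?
Bug: MAX(sold) on the right of the comparison is an aggregate-in-WHERE error

Fix: Compute the overall MAX in a subquery, then take MAX of rows below it

Corrected query:
SELECT MAX(sold) FROM books WHERE sold < (SELECT MAX(sold) FROM books)

Result:
MAX(sold)
---------
27174    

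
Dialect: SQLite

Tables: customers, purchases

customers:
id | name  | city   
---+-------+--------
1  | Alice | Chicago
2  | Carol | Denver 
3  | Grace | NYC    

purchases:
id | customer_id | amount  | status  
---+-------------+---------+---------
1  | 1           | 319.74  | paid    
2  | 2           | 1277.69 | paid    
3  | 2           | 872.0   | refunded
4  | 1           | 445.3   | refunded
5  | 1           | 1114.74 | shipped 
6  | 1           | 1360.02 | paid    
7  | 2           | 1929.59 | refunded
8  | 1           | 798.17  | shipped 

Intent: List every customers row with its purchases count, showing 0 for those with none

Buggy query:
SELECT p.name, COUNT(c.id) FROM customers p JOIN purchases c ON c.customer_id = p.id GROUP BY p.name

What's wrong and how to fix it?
Bug: An inner join excludes parents with zero children

Fix: Switch to LEFT JOIN to retain unmatched parent rows

Corrected query:
SELECT p.name, COUNT(c.id) FROM customers p LEFT JOIN purchases c ON c.customer_id = p.id GROUP BY p.name

Result:
name  | COUNT(c.id)
------+------------
Alice | 5          
Carol | 3          
Grace | 0          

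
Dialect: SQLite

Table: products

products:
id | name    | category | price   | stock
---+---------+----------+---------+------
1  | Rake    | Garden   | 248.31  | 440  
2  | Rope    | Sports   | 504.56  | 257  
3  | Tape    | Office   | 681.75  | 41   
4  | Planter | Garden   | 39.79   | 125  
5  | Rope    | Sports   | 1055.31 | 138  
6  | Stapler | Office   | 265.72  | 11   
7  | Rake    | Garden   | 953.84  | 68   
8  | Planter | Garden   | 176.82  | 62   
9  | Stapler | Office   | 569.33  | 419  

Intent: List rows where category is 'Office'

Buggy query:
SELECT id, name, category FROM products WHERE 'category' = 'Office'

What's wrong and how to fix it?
Bug: Single quotes denote string literals in SQL; the column name is being compared as a constant string

Fix: Reference the column as category without single quotes

Corrected query:
SELECT id, name, category FROM products WHERE category = 'Office'

Result:
id | name    | category
---+---------+---------
3  | Tape    | Office  
6  | Stapler | Office  
9  | Stapler | Office  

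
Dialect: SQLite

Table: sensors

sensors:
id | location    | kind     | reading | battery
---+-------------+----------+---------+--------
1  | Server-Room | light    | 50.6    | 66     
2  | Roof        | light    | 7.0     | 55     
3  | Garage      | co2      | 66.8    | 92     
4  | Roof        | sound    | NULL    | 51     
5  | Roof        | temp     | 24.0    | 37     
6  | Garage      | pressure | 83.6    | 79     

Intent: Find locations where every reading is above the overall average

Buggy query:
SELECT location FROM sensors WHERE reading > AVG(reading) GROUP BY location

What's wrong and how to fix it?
Bug: WHERE evaluates per row before aggregation, so AVG() is unavailable

Fix: Compute the overall average in a scalar subquery and compare each group's MIN against it in HAVING

Corrected query:
SELECT location FROM sensors GROUP BY location HAVING MIN(reading) > (SELECT AVG(reading) FROM sensors)

Result:
location   
-----------
Garage     
Server-Room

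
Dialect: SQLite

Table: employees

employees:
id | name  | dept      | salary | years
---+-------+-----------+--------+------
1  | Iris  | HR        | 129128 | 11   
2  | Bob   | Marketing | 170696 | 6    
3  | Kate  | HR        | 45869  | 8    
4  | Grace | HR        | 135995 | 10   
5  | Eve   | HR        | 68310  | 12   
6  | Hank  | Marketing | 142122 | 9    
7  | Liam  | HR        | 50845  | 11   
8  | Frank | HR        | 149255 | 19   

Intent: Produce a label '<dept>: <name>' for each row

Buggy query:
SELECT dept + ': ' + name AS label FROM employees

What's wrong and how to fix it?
Bug: SQLite uses || for string concatenation; + coerces text to numbers (yielding 0)

Fix: Replace + with || to concatenate text

Corrected query:
SELECT dept || ': ' || name AS label FROM employees

Result:
label          
---------------
HR: Iris       
Marketing: Bob 
HR: Kate       
HR: Grace      
HR: Eve        
Marketing: Hank
HR: Liam       
HR: Frank      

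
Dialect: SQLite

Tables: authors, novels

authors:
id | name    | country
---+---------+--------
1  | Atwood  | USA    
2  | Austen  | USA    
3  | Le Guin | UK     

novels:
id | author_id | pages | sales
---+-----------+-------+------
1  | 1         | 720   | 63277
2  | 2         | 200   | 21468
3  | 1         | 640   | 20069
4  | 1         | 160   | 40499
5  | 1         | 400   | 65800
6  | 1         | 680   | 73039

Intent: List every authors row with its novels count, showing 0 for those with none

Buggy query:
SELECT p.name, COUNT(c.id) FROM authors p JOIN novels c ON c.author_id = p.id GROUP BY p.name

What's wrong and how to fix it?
Bug: INNER JOIN drops authors rows that have no matching novels rows

Fix: Switch to LEFT JOIN to retain unmatched parent rows

Corrected query:
SELECT p.name, COUNT(c.id) FROM authors p LEFT JOIN novels c ON c.author_id = p.id GROUP BY p.name

Result:
name    | COUNT(c.id)
--------+------------
Atwood  | 5          
Austen  | 1          
Le Guin | 0          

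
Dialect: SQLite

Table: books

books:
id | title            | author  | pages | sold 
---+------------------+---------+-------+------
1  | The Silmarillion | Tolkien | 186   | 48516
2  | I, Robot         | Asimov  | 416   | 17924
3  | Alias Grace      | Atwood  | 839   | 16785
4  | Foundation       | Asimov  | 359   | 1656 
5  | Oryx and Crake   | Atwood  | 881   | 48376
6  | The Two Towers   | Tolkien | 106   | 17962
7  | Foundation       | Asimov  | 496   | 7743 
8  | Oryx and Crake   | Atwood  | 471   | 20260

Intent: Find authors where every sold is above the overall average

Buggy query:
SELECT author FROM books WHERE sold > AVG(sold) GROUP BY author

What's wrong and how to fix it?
Bug: WHERE evaluates per row before aggregation, so AVG() is unavailable

Fix: Use a subquery for AVG and a HAVING MIN(...) filter so the condition holds for every row in the group

Corrected query:
SELECT author FROM books GROUP BY author HAVING MIN(sold) > (SELECT AVG(sold) FROM books)

Result:
(no rows)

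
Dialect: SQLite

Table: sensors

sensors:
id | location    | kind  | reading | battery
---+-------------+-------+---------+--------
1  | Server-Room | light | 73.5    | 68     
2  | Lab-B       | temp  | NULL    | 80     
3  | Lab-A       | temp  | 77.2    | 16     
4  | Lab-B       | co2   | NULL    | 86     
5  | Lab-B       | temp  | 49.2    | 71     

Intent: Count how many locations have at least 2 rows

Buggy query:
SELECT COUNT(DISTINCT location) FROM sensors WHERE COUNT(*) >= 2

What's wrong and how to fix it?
Bug: WHERE filters individual rows, not groups, so a group-level COUNT is invalid there

Fix: Group first with HAVING COUNT(*) >= 2, then COUNT the resulting groups

Corrected query:
SELECT COUNT(*) FROM (SELECT location FROM sensors GROUP BY location HAVING COUNT(*) >= 2)

Result:
COUNT(*)
--------
1       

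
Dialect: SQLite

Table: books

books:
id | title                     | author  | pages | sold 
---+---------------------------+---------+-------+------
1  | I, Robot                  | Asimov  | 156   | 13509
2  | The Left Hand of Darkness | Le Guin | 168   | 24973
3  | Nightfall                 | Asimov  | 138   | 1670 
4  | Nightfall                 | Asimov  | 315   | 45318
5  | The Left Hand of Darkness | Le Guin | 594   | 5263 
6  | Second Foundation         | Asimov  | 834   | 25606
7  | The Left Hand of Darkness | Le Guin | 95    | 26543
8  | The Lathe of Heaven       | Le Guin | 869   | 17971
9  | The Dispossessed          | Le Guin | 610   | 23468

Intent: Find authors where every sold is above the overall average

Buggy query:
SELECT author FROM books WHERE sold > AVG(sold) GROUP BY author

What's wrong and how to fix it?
Bug: WHERE evaluates per row before aggregation, so AVG() is unavailable

Fix: Use a subquery for AVG and a HAVING MIN(...) filter so the condition holds for every row in the group

Corrected query:
SELECT author FROM books GROUP BY author HAVING MIN(sold) > (SELECT AVG(sold) FROM books)

Result:
(no rows)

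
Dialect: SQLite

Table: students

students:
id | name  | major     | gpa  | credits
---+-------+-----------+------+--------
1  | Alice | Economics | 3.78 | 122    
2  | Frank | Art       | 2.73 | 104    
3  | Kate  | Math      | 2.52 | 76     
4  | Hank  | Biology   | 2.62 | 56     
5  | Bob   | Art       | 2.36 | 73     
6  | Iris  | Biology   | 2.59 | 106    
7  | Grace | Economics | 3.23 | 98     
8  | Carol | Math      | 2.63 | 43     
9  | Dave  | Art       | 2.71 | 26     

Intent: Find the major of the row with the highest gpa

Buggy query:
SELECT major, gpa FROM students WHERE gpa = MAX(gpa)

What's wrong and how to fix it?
Bug: WHERE is evaluated per row; an aggregate over the whole table isn't defined there

Fix: Use a subquery: WHERE gpa = (SELECT MAX(gpa) FROM students)

Corrected query:
SELECT major, gpa FROM students WHERE gpa = (SELECT MAX(gpa) FROM students)

Result:
major     | gpa 
----------+-----
Economics | 3.78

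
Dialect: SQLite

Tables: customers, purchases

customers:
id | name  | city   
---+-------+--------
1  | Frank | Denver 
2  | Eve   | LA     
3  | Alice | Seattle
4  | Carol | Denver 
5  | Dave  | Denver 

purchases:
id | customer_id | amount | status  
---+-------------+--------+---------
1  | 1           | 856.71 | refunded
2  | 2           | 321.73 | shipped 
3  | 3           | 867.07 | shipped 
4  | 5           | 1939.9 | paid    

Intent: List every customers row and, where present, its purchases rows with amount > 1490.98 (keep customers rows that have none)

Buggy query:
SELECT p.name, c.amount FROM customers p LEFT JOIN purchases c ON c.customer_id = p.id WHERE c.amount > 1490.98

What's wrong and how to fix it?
Bug: Filtering c.amount in WHERE discards the NULL rows produced by LEFT JOIN, turning it into an inner join

Fix: Put 'c.amount > 1490.98' in the JOIN's ON clause instead of WHERE

Corrected query:
SELECT p.name, c.amount FROM customers p LEFT JOIN purchases c ON c.customer_id = p.id AND c.amount > 1490.98

Result:
name  | amount
------+-------
Frank | NULL  
Eve   | NULL  
Alice | NULL  
Carol | NULL  
Dave  | 1939.9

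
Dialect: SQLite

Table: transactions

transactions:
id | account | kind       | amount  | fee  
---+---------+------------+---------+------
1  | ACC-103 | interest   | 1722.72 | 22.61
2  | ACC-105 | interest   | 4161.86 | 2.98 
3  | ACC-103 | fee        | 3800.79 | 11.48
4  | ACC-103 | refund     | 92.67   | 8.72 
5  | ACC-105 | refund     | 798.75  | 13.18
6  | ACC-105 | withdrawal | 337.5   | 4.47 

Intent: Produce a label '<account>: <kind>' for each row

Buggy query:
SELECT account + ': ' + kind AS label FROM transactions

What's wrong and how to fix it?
Bug: SQLite uses || for string concatenation; + coerces text to numbers (yielding 0)

Fix: Replace + with || to concatenate text

Corrected query:
SELECT account || ': ' || kind AS label FROM transactions

Result:
label              
-------------------
ACC-103: interest  
ACC-105: interest  
ACC-103: fee       
ACC-103: refund    
ACC-105: refund    
ACC-105: withdrawal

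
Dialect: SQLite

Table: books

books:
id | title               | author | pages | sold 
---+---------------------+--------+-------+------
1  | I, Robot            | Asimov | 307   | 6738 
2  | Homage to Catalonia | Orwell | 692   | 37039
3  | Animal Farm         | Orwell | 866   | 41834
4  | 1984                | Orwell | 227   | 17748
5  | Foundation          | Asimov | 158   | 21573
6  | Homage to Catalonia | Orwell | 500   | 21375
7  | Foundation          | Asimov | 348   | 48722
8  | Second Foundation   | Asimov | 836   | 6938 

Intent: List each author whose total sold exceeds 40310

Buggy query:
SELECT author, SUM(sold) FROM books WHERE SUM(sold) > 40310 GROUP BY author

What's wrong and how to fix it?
Bug: Aggregate functions cannot appear in a WHERE clause

Fix: Use HAVING (which filters groups after aggregation) instead of WHERE

Corrected query:
SELECT author, SUM(sold) FROM books GROUP BY author HAVING SUM(sold) > 40310

Result:
author | SUM(sold)
-------+----------
Asimov | 83971    
Orwell | 117996   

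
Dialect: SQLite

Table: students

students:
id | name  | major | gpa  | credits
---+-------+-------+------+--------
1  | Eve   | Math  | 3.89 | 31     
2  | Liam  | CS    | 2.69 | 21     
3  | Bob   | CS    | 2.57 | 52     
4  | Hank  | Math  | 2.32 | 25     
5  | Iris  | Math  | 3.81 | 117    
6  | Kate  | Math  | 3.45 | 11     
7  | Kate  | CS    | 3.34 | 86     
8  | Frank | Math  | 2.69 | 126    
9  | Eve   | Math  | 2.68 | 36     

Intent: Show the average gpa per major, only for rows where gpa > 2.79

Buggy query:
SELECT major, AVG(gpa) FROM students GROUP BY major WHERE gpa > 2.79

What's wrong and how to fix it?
Bug: WHERE cannot follow GROUP BY

Fix: Move the WHERE clause before GROUP BY

Corrected query:
SELECT major, AVG(gpa) FROM students WHERE gpa > 2.79 GROUP BY major

Result:
major | AVG(gpa)
------+---------
CS    | 3.34    
Math  | 3.716667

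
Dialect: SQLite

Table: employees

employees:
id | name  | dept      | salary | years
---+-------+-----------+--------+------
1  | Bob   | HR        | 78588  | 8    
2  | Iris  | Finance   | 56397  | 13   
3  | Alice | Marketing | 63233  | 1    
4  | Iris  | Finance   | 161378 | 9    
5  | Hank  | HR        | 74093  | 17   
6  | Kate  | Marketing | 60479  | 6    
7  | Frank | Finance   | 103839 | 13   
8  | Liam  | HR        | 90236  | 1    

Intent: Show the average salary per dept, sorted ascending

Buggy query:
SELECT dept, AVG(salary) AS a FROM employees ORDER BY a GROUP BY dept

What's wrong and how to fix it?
Bug: ORDER BY appears before GROUP BY; SQL clause order requires GROUP BY first

Fix: Move ORDER BY to the end, after GROUP BY

Corrected query:
SELECT dept, AVG(salary) AS a FROM employees GROUP BY dept ORDER BY a

Result:
dept      | a            
----------+--------------
Marketing | 61856        
HR        | 80972.333333 
Finance   | 107204.666667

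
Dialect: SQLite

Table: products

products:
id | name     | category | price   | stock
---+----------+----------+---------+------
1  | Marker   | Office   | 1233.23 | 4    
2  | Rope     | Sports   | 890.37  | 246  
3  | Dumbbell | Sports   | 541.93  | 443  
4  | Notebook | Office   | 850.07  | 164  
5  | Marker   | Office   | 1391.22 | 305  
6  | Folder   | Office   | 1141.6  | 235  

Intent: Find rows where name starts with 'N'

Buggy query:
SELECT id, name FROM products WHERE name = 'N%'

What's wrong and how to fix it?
Bug: '=' compares the literal string including the % character; pattern matching needs LIKE

Fix: Replace '=' with LIKE so 'N%' is treated as a pattern

Corrected query:
SELECT id, name FROM products WHERE name LIKE 'N%'

Result:
id | name    
---+---------
4  | Notebook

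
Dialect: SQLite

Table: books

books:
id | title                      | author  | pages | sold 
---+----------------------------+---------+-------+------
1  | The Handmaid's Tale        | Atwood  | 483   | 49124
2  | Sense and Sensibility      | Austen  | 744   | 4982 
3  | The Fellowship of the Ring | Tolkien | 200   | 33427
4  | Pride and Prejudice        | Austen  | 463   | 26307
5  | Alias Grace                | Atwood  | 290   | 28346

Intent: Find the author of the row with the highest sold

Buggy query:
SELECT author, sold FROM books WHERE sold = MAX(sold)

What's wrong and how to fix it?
Bug: MAX(sold) is an aggregate and cannot be used directly in WHERE

Fix: Use a subquery: WHERE sold = (SELECT MAX(sold) FROM books)

Corrected query:
SELECT author, sold FROM books WHERE sold = (SELECT MAX(sold) FROM books)

Result:
author | sold 
-------+------
Atwood | 49124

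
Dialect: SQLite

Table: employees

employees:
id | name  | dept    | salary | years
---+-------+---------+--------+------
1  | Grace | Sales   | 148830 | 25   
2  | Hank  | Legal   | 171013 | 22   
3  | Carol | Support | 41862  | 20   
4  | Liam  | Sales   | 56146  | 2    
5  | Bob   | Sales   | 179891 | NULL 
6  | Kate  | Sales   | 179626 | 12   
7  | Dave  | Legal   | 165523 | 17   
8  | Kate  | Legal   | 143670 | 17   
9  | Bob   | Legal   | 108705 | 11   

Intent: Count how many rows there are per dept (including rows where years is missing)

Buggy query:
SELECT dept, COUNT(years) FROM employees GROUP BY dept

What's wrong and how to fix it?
Bug: COUNT(years) skips NULLs, so groups with missing years are undercounted

Fix: Replace COUNT(years) with COUNT(*)

Corrected query:
SELECT dept, COUNT(*) FROM employees GROUP BY dept

Result:
dept    | COUNT(*)
--------+---------
Legal   | 4       
Sales   | 4       
Support | 1       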